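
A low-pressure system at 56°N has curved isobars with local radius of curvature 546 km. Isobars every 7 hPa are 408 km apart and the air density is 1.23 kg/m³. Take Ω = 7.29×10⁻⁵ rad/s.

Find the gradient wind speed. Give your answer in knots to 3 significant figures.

19.5 knots

Coriolis parameter at 56°N:
f = 2Ω sin φ = 2 × 7.29×10⁻⁵ × sin 56° = 1.21×10⁻⁴ s⁻¹
Pressure gradient: |∂P/∂n| = 700 Pa / 408000 m = 1.72×10⁻³ Pa/m
Geostrophic speed: V_g = |∂P/∂n|/(fρ) = 1.72×10⁻³/(1.21×10⁻⁴ × 1.23) = 11.5 m/s
Around a low, centrifugal force acts outward with Coriolis, so pressure-gradient force balances both:
(1/ρ)|∂P/∂n| = fV + V²/R  →  V² + fR·V − fR·V_g = 0
With fR = 1.21×10⁻⁴ × 546×10³ m = 66.0 m/s:
V = [−fR + √((fR)² + 4 fR V_g)]/2 = [−66.0 + √(66.0² + 4×66.0×11.5)]/2 = 10 m/s
Subgeostrophic (V < V_g = 11.5 m/s), as expected around a low.
Converting: 10 m/s × 1.944 = 19.5 knots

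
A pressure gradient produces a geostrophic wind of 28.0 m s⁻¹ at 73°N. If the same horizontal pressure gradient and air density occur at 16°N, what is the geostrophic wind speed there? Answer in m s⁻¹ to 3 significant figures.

97.1 m s⁻¹

With the same pressure gradient and density, V_g ∝ 1/f ∝ 1/sin φ.
V₂ = V₁ · sin φ₁ / sin φ₂ = 28.0 × sin 73° / sin 16°
V₂ = 28.0 × 0.9563/0.2756 = 97.1 m s⁻¹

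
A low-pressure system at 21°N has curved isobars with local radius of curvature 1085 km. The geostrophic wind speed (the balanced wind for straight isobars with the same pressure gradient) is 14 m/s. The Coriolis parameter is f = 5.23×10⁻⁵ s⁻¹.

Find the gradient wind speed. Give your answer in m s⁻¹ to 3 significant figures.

11.6 m s⁻¹

Around a low, centrifugal force acts outward with Coriolis, so pressure-gradient force balances both:
(1/ρ)|∂P/∂n| = fV + V²/R  →  V² + fR·V − fR·V_g = 0
With fR = 5.23×10⁻⁵ × 1085×10³ m = 56.7 m/s:
V = [−fR + √((fR)² + 4 fR V_g)]/2 = [−56.7 + √(56.7² + 4×56.7×14)]/2 = 11.6 m/s
Subgeostrophic (V < V_g = 14 m/s), as expected around a low.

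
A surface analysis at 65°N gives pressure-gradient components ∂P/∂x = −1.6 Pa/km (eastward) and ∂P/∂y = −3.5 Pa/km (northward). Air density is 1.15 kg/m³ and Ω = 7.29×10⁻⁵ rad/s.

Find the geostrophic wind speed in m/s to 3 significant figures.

Coriolis parameter at 65°N:
f = 2Ω sin φ = 2 × 7.29×10⁻⁵ × sin 65° = 1.32×10⁻⁴ s⁻¹
Component geostrophic relations (x east, y north):
u_g = −(1/(fρ)) ∂P/∂y,  v_g = (1/(fρ)) ∂P/∂x
u_g = −(−3.5×10⁻³)/(1.32×10⁻⁴ × 1.15) = 23.0 m/s;  v_g = (−1.6×10⁻³)/(1.32×10⁻⁴ × 1.15) = −10.5 m/s
|V_g| = √(u_g² + v_g²) = 25.3 m/s

25.3 m/s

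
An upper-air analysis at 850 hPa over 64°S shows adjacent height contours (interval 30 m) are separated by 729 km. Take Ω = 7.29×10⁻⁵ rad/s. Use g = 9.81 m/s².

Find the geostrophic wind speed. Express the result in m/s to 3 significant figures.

3.08 m/s

Coriolis parameter at 64°S:
f = 2Ω sin φ = 2 × 7.29×10⁻⁵ × sin 64° = 1.31×10⁻⁴ s⁻¹
Height gradient: |∂Z/∂n| = 30 m / 729000 m = 4.12×10⁻⁵
On a pressure surface, geostrophic balance gives V_g = (g/f)|∂Z/∂n|:
V_g = 9.81 × 4.12×10⁻⁵ / 1.31×10⁻⁴ = 3.08 m/s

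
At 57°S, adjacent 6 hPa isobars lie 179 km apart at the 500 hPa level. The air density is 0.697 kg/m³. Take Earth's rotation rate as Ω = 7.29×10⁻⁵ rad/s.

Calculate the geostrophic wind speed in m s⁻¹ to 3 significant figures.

Coriolis parameter at 57°S:
f = 2Ω sin φ = 2 × 7.29×10⁻⁵ × sin 57° = 1.22×10⁻⁴ s⁻¹
Pressure gradient: |∂P/∂n| = 600 Pa / 179000 m = 3.35×10⁻³ Pa/m
Geostrophic balance (pressure-gradient force = Coriolis force):
V_g = (1/(fρ)) |∂P/∂n| = 3.35×10⁻³ / (1.22×10⁻⁴ × 0.697) = 39.3 m/s

39.3 m s⁻¹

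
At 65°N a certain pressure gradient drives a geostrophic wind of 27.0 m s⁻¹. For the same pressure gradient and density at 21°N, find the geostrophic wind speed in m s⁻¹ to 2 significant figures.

68 m s⁻¹

With the same pressure gradient and density, V_g ∝ 1/f ∝ 1/sin φ.
V₂ = V₁ · sin φ₁ / sin φ₂ = 27.0 × sin 65° / sin 21°
V₂ = 27.0 × 0.9063/0.3584 = 68 m s⁻¹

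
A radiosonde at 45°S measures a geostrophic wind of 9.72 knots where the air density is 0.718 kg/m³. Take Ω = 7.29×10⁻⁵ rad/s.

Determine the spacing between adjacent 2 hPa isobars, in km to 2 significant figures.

540 km

Coriolis parameter at 45°S:
f = 2Ω sin φ = 2 × 7.29×10⁻⁵ × sin 45° = 1.03×10⁻⁴ s⁻¹
Wind speed in SI: 9.72 knots = 5.00 m/s
Geostrophic balance rearranged: |∂P/∂n| = f ρ V_g
|∂P/∂n| = 1.03×10⁻⁴ × 0.718 × 5.00 = 3.70×10⁻⁴ Pa/m
Isobar spacing: Δn = ΔP/|∂P/∂n| = 200 Pa / 3.70×10⁻⁴ Pa/m = 540329 m ≈ 540 km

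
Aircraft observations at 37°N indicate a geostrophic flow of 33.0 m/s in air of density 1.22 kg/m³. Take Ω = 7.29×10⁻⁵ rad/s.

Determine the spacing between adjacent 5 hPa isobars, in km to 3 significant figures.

Coriolis parameter at 37°N:
f = 2Ω sin φ = 2 × 7.29×10⁻⁵ × sin 37° = 8.77×10⁻⁵ s⁻¹
Geostrophic balance rearranged: |∂P/∂n| = f ρ V_g
|∂P/∂n| = 8.77×10⁻⁵ × 1.22 × 33.0 = 3.53×10⁻³ Pa/m
Isobar spacing: Δn = ΔP/|∂P/∂n| = 500 Pa / 3.53×10⁻³ Pa/m = 141539 m ≈ 142 km

142 km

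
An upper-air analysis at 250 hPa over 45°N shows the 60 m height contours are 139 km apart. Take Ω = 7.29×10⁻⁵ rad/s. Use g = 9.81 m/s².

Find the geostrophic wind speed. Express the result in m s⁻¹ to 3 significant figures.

Coriolis parameter at 45°N:
f = 2Ω sin φ = 2 × 7.29×10⁻⁵ × sin 45° = 1.03×10⁻⁴ s⁻¹
Height gradient: |∂Z/∂n| = 60 m / 139000 m = 4.32×10⁻⁴
On a pressure surface, geostrophic balance gives V_g = (g/f)|∂Z/∂n|:
V_g = 9.81 × 4.32×10⁻⁴ / 1.03×10⁻⁴ = 41.1 m/s

41.1 m s⁻¹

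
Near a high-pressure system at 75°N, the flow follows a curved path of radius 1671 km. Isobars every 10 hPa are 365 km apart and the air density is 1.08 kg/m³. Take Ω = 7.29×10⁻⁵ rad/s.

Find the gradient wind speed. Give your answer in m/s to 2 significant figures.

Coriolis parameter at 75°N:
f = 2Ω sin φ = 2 × 7.29×10⁻⁵ × sin 75° = 1.41×10⁻⁴ s⁻¹
Pressure gradient: |∂P/∂n| = 1000 Pa / 365000 m = 2.74×10⁻³ Pa/m
Geostrophic speed: V_g = |∂P/∂n|/(fρ) = 2.74×10⁻³/(1.41×10⁻⁴ × 1.08) = 18.0 m/s
Around a high, pressure-gradient force acts outward with centrifugal, so Coriolis balances both:
fV = (1/ρ)|∂P/∂n| + V²/R  →  V² − fR·V + fR·V_g = 0
With fR = 1.41×10⁻⁴ × 1671×10³ m = 235 m/s:
V = [fR − √((fR)² − 4 fR V_g)]/2 = [235 − √(235² − 4×235×18)]/2 = 19.7 m/s
Supergeostrophic (V > V_g = 18 m/s), as expected around a high.

20 m/s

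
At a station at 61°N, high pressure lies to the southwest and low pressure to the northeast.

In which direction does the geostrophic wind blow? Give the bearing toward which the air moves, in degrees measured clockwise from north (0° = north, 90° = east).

135°

The pressure-gradient force points toward the northeast (bearing 045°).
Geostrophic balance: in the Northern Hemisphere the Coriolis force deflects motion to the right, so the geostrophic wind blows 90° to the right of the pressure-gradient force (low pressure on the left).
Rotating 045° by 90° clockwise gives 135° — the wind blows toward the southeast.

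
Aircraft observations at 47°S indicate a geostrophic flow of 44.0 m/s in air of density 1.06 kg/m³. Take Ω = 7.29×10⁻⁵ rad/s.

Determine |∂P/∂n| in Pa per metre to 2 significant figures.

5.0×10⁻³ Pa/m

Coriolis parameter at 47°S:
f = 2Ω sin φ = 2 × 7.29×10⁻⁵ × sin 47° = 1.07×10⁻⁴ s⁻¹
Geostrophic balance rearranged: |∂P/∂n| = f ρ V_g
|∂P/∂n| = 1.07×10⁻⁴ × 1.06 × 44.0 = 4.97×10⁻³ Pa/m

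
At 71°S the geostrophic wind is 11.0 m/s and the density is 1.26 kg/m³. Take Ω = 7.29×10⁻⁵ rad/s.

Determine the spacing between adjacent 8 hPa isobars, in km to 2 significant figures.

420 km

Coriolis parameter at 71°S:
f = 2Ω sin φ = 2 × 7.29×10⁻⁵ × sin 71° = 1.38×10⁻⁴ s⁻¹
Geostrophic balance rearranged: |∂P/∂n| = f ρ V_g
|∂P/∂n| = 1.38×10⁻⁴ × 1.26 × 11.0 = 1.91×10⁻³ Pa/m
Isobar spacing: Δn = ΔP/|∂P/∂n| = 800 Pa / 1.91×10⁻³ Pa/m = 418696 m ≈ 420 km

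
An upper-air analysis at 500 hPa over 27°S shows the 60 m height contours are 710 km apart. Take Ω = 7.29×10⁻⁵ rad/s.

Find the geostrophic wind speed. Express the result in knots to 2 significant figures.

24 knots

Coriolis parameter at 27°S:
f = 2Ω sin φ = 2 × 7.29×10⁻⁵ × sin 27° = 6.62×10⁻⁵ s⁻¹
Height gradient: |∂Z/∂n| = 60 m / 710000 m = 8.45×10⁻⁵
On a pressure surface, geostrophic balance gives V_g = (g/f)|∂Z/∂n|:
V_g = 9.81 × 8.45×10⁻⁵ / 6.62×10⁻⁵ = 12.5 m/s
Converting: 12.5 m/s × 1.944 = 24 knots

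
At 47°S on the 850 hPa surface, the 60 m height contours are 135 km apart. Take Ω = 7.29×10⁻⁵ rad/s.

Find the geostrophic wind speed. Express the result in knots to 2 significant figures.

Coriolis parameter at 47°S:
f = 2Ω sin φ = 2 × 7.29×10⁻⁵ × sin 47° = 1.07×10⁻⁴ s⁻¹
Height gradient: |∂Z/∂n| = 60 m / 135000 m = 4.44×10⁻⁴
On a pressure surface, geostrophic balance gives V_g = (g/f)|∂Z/∂n|:
V_g = 9.81 × 4.44×10⁻⁴ / 1.07×10⁻⁴ = 40.9 m/s
Converting: 40.9 m/s × 1.944 = 79 knots

79 knots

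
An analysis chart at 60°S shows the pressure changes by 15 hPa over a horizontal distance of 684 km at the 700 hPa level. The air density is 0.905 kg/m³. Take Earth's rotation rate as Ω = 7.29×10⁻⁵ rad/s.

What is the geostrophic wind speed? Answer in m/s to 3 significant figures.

Coriolis parameter at 60°S:
f = 2Ω sin φ = 2 × 7.29×10⁻⁵ × sin 60° = 1.26×10⁻⁴ s⁻¹
Pressure gradient: |∂P/∂n| = 1500 Pa / 684000 m = 2.19×10⁻³ Pa/m
Geostrophic balance (pressure-gradient force = Coriolis force):
V_g = (1/(fρ)) |∂P/∂n| = 2.19×10⁻³ / (1.26×10⁻⁴ × 0.905) = 19.2 m/s

19.2 m/s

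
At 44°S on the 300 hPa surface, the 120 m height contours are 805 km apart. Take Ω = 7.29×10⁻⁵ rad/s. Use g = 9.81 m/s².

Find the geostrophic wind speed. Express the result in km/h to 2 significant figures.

52 km/h

Coriolis parameter at 44°S:
f = 2Ω sin φ = 2 × 7.29×10⁻⁵ × sin 44° = 1.01×10⁻⁴ s⁻¹
Height gradient: |∂Z/∂n| = 120 m / 805000 m = 1.49×10⁻⁴
On a pressure surface, geostrophic balance gives V_g = (g/f)|∂Z/∂n|:
V_g = 9.81 × 1.49×10⁻⁴ / 1.01×10⁻⁴ = 14.4 m/s
Converting: 14.4 m/s × 3.6 = 52 km/h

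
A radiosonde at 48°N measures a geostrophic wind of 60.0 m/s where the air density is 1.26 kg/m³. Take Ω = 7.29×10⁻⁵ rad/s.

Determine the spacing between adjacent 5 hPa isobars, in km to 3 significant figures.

Coriolis parameter at 48°N:
f = 2Ω sin φ = 2 × 7.29×10⁻⁵ × sin 48° = 1.08×10⁻⁴ s⁻¹
Geostrophic balance rearranged: |∂P/∂n| = f ρ V_g
|∂P/∂n| = 1.08×10⁻⁴ × 1.26 × 60.0 = 8.19×10⁻³ Pa/m
Isobar spacing: Δn = ΔP/|∂P/∂n| = 500 Pa / 8.19×10⁻³ Pa/m = 61040 m ≈ 61.0 km

61.0 km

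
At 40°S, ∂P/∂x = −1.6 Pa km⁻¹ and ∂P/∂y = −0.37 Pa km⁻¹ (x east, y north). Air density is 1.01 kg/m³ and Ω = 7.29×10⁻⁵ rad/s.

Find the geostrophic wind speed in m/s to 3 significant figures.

Coriolis parameter at 40°S:
f = 2Ω sin φ = 2 × 7.29×10⁻⁵ × sin 40° = 9.37×10⁻⁵ s⁻¹
In the Southern Hemisphere f is negative: f = −9.37×10⁻⁵ s⁻¹.
Component geostrophic relations (x east, y north):
u_g = −(1/(fρ)) ∂P/∂y,  v_g = (1/(fρ)) ∂P/∂x
u_g = −(−0.37×10⁻³)/(−9.37×10⁻⁵ × 1.01) = −3.91 m/s;  v_g = (−1.6×10⁻³)/(−9.37×10⁻⁵ × 1.01) = 16.9 m/s
|V_g| = √(u_g² + v_g²) = 17.3 m/s

17.3 m/s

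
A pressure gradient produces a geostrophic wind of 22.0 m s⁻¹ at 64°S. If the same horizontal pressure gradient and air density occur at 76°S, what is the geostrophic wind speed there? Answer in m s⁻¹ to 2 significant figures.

With the same pressure gradient and density, V_g ∝ 1/f ∝ 1/sin φ.
V₂ = V₁ · sin φ₁ / sin φ₂ = 22.0 × sin 64° / sin 76°
V₂ = 22.0 × 0.8988/0.9703 = 20 m s⁻¹

20 m s⁻¹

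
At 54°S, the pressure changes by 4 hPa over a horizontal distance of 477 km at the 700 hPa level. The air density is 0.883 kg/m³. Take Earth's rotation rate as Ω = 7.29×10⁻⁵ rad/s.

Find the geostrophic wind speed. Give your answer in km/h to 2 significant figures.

Coriolis parameter at 54°S:
f = 2Ω sin φ = 2 × 7.29×10⁻⁵ × sin 54° = 1.18×10⁻⁴ s⁻¹
Pressure gradient: |∂P/∂n| = 400 Pa / 477000 m = 8.39×10⁻⁴ Pa/m
Geostrophic balance (pressure-gradient force = Coriolis force):
V_g = (1/(fρ)) |∂P/∂n| = 8.39×10⁻⁴ / (1.18×10⁻⁴ × 0.883) = 8.05 m/s
Converting: 8.05 m/s × 3.6 = 29 km/h

29 km/h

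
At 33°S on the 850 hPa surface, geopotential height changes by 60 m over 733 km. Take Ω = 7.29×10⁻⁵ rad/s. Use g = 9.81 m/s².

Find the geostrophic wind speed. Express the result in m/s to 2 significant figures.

Coriolis parameter at 33°S:
f = 2Ω sin φ = 2 × 7.29×10⁻⁵ × sin 33° = 7.94×10⁻⁵ s⁻¹
Height gradient: |∂Z/∂n| = 60 m / 733000 m = 8.19×10⁻⁵
On a pressure surface, geostrophic balance gives V_g = (g/f)|∂Z/∂n|:
V_g = 9.81 × 8.19×10⁻⁵ / 7.94×10⁻⁵ = 10.1 m/s

10 m/s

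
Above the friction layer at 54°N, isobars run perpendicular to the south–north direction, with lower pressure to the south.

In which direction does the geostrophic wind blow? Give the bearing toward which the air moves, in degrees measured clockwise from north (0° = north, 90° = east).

The pressure-gradient force points toward the south (bearing 180°).
Geostrophic balance: in the Northern Hemisphere the Coriolis force deflects motion to the right, so the geostrophic wind blows 90° to the right of the pressure-gradient force (low pressure on the left).
Rotating 180° by 90° clockwise gives 270° — the wind blows toward the west.

270°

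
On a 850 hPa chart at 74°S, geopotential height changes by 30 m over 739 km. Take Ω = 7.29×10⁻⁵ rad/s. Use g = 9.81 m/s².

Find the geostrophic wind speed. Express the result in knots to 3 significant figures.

5.52 knots

Coriolis parameter at 74°S:
f = 2Ω sin φ = 2 × 7.29×10⁻⁵ × sin 74° = 1.40×10⁻⁴ s⁻¹
Height gradient: |∂Z/∂n| = 30 m / 739000 m = 4.06×10⁻⁵
On a pressure surface, geostrophic balance gives V_g = (g/f)|∂Z/∂n|:
V_g = 9.81 × 4.06×10⁻⁵ / 1.40×10⁻⁴ = 2.84 m/s
Converting: 2.84 m/s × 1.944 = 5.52 knots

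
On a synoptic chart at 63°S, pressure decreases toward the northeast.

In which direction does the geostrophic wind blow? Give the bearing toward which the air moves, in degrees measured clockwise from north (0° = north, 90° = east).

The pressure-gradient force points toward the northeast (bearing 045°).
Geostrophic balance: in the Southern Hemisphere the Coriolis force deflects motion to the left, so the geostrophic wind blows 90° to the left of the pressure-gradient force (low pressure on the right).
Rotating 045° by 90° counterclockwise gives 315° — the wind blows toward the northwest.

315°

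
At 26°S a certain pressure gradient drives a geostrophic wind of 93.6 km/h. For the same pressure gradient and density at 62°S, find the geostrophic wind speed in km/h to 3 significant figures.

With the same pressure gradient and density, V_g ∝ 1/f ∝ 1/sin φ.
V₂ = V₁ · sin φ₁ / sin φ₂ = 93.6 × sin 26° / sin 62°
V₂ = 93.6 × 0.4384/0.8829 = 46.5 km/h

46.5 km/h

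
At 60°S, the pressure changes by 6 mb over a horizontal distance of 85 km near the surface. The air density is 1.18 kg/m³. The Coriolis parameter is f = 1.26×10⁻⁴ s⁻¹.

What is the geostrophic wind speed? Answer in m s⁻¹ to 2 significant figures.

Pressure gradient: |∂P/∂n| = 600 Pa / 85000 m = 7.06×10⁻³ Pa/m
Geostrophic balance (pressure-gradient force = Coriolis force):
V_g = (1/(fρ)) |∂P/∂n| = 7.06×10⁻³ / (1.26×10⁻⁴ × 1.18) = 47.5 m/s

47 m s⁻¹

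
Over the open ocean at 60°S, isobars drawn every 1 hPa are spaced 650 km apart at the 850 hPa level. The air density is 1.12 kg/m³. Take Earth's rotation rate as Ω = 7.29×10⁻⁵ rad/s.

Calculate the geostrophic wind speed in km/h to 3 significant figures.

3.92 km/h

Coriolis parameter at 60°S:
f = 2Ω sin φ = 2 × 7.29×10⁻⁵ × sin 60° = 1.26×10⁻⁴ s⁻¹
Pressure gradient: |∂P/∂n| = 100 Pa / 650000 m = 1.54×10⁻⁴ Pa/m
Geostrophic balance (pressure-gradient force = Coriolis force):
V_g = (1/(fρ)) |∂P/∂n| = 1.54×10⁻⁴ / (1.26×10⁻⁴ × 1.12) = 1.09 m/s
Converting: 1.09 m/s × 3.6 = 3.92 km/h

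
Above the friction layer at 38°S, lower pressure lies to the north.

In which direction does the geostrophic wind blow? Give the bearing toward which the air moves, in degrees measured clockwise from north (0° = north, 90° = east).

The pressure-gradient force points toward the north (bearing 000°).
Geostrophic balance: in the Southern Hemisphere the Coriolis force deflects motion to the left, so the geostrophic wind blows 90° to the left of the pressure-gradient force (low pressure on the right).
Rotating 000° by 90° counterclockwise gives 270° — the wind blows toward the west.

270°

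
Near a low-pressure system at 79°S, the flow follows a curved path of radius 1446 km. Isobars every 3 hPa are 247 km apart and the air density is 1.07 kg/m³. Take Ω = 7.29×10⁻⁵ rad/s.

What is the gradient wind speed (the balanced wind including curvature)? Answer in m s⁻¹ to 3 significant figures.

Coriolis parameter at 79°S:
f = 2Ω sin φ = 2 × 7.29×10⁻⁵ × sin 79° = 1.43×10⁻⁴ s⁻¹
Pressure gradient: |∂P/∂n| = 300 Pa / 247000 m = 1.21×10⁻³ Pa/m
Geostrophic speed: V_g = |∂P/∂n|/(fρ) = 1.21×10⁻³/(1.43×10⁻⁴ × 1.07) = 7.93 m/s
Around a low, centrifugal force acts outward with Coriolis, so pressure-gradient force balances both:
(1/ρ)|∂P/∂n| = fV + V²/R  →  V² + fR·V − fR·V_g = 0
With fR = 1.43×10⁻⁴ × 1446×10³ m = 207 m/s:
V = [−fR + √((fR)² + 4 fR V_g)]/2 = [−207 + √(207² + 4×207×7.93)]/2 = 7.65 m/s
Subgeostrophic (V < V_g = 7.93 m/s), as expected around a low.

7.65 m s⁻¹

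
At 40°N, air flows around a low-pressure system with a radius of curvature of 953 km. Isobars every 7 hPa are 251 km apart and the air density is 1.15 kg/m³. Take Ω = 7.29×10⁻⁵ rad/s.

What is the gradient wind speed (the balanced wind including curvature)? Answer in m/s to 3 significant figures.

21.0 m/s

Coriolis parameter at 40°N:
f = 2Ω sin φ = 2 × 7.29×10⁻⁵ × sin 40° = 9.37×10⁻⁵ s⁻¹
Pressure gradient: |∂P/∂n| = 700 Pa / 251000 m = 2.79×10⁻³ Pa/m
Geostrophic speed: V_g = |∂P/∂n|/(fρ) = 2.79×10⁻³/(9.37×10⁻⁵ × 1.15) = 25.9 m/s
Around a low, centrifugal force acts outward with Coriolis, so pressure-gradient force balances both:
(1/ρ)|∂P/∂n| = fV + V²/R  →  V² + fR·V − fR·V_g = 0
With fR = 9.37×10⁻⁵ × 953×10³ m = 89.3 m/s:
V = [−fR + √((fR)² + 4 fR V_g)]/2 = [−89.3 + √(89.3² + 4×89.3×25.9)]/2 = 21 m/s
Subgeostrophic (V < V_g = 25.9 m/s), as expected around a low.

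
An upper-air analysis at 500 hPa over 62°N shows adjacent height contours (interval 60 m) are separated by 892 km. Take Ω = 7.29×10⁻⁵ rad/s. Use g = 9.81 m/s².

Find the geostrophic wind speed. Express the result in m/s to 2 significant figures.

5.1 m/s

Coriolis parameter at 62°N:
f = 2Ω sin φ = 2 × 7.29×10⁻⁵ × sin 62° = 1.29×10⁻⁴ s⁻¹
Height gradient: |∂Z/∂n| = 60 m / 892000 m = 6.73×10⁻⁵
On a pressure surface, geostrophic balance gives V_g = (g/f)|∂Z/∂n|:
V_g = 9.81 × 6.73×10⁻⁵ / 1.29×10⁻⁴ = 5.13 m/s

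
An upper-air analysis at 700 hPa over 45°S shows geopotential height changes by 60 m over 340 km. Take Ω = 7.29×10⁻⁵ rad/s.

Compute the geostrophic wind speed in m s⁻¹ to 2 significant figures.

Coriolis parameter at 45°S:
f = 2Ω sin φ = 2 × 7.29×10⁻⁵ × sin 45° = 1.03×10⁻⁴ s⁻¹
Height gradient: |∂Z/∂n| = 60 m / 340000 m = 1.76×10⁻⁴
On a pressure surface, geostrophic balance gives V_g = (g/f)|∂Z/∂n|:
V_g = 9.81 × 1.76×10⁻⁴ / 1.03×10⁻⁴ = 16.8 m/s

17 m s⁻¹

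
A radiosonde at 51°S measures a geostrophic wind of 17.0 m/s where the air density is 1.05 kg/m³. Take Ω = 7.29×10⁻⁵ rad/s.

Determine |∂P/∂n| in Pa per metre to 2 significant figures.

2.0×10⁻³ Pa/m

Coriolis parameter at 51°S:
f = 2Ω sin φ = 2 × 7.29×10⁻⁵ × sin 51° = 1.13×10⁻⁴ s⁻¹
Geostrophic balance rearranged: |∂P/∂n| = f ρ V_g
|∂P/∂n| = 1.13×10⁻⁴ × 1.05 × 17.0 = 2.02×10⁻³ Pa/m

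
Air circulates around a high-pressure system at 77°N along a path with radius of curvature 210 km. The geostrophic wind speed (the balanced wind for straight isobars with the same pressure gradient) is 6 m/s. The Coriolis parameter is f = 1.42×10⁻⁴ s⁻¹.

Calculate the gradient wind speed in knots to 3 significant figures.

16.2 knots

Around a high, pressure-gradient force acts outward with centrifugal, so Coriolis balances both:
fV = (1/ρ)|∂P/∂n| + V²/R  →  V² − fR·V + fR·V_g = 0
With fR = 1.42×10⁻⁴ × 210×10³ m = 29.8 m/s:
V = [fR − √((fR)² − 4 fR V_g)]/2 = [29.8 − √(29.8² − 4×29.8×6)]/2 = 8.32 m/s
Supergeostrophic (V > V_g = 6 m/s), as expected around a high.
Converting: 8.32 m/s × 1.944 = 16.2 knots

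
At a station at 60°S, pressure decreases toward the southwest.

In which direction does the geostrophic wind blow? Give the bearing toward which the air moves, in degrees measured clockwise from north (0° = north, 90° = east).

135°

The pressure-gradient force points toward the southwest (bearing 225°).
Geostrophic balance: in the Southern Hemisphere the Coriolis force deflects motion to the left, so the geostrophic wind blows 90° to the left of the pressure-gradient force (low pressure on the right).
Rotating 225° by 90° counterclockwise gives 135° — the wind blows toward the southeast.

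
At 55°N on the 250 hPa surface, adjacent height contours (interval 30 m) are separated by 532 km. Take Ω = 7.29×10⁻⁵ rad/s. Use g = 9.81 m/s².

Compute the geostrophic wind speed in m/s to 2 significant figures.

Coriolis parameter at 55°N:
f = 2Ω sin φ = 2 × 7.29×10⁻⁵ × sin 55° = 1.19×10⁻⁴ s⁻¹
Height gradient: |∂Z/∂n| = 30 m / 532000 m = 5.64×10⁻⁵
On a pressure surface, geostrophic balance gives V_g = (g/f)|∂Z/∂n|:
V_g = 9.81 × 5.64×10⁻⁵ / 1.19×10⁻⁴ = 4.63 m/s

4.6 m/s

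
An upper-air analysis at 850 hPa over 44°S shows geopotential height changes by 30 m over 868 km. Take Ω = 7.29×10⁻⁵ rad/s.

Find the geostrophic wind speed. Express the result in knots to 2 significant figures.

6.5 knots

Coriolis parameter at 44°S:
f = 2Ω sin φ = 2 × 7.29×10⁻⁵ × sin 44° = 1.01×10⁻⁴ s⁻¹
Height gradient: |∂Z/∂n| = 30 m / 868000 m = 3.46×10⁻⁵
On a pressure surface, geostrophic balance gives V_g = (g/f)|∂Z/∂n|:
V_g = 9.81 × 3.46×10⁻⁵ / 1.01×10⁻⁴ = 3.35 m/s
Converting: 3.35 m/s × 1.944 = 6.5 knots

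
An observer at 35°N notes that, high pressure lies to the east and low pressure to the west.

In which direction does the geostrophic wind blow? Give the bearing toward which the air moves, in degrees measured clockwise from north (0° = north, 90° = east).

The pressure-gradient force points toward the west (bearing 270°).
Geostrophic balance: in the Northern Hemisphere the Coriolis force deflects motion to the right, so the geostrophic wind blows 90° to the right of the pressure-gradient force (low pressure on the left).
Rotating 270° by 90° clockwise gives 000° — the wind blows toward the north.

000°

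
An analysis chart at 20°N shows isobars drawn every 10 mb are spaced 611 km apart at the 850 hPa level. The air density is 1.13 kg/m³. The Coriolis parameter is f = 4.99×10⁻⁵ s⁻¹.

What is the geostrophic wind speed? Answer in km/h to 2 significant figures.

Pressure gradient: |∂P/∂n| = 1000 Pa / 611000 m = 1.64×10⁻³ Pa/m
Geostrophic balance (pressure-gradient force = Coriolis force):
V_g = (1/(fρ)) |∂P/∂n| = 1.64×10⁻³ / (4.99×10⁻⁵ × 1.13) = 29.0 m/s
Converting: 29.0 m/s × 3.6 = 100 km/h

100 km/h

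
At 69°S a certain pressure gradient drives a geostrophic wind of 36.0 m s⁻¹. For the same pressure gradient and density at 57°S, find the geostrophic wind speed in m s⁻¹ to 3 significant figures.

With the same pressure gradient and density, V_g ∝ 1/f ∝ 1/sin φ.
V₂ = V₁ · sin φ₁ / sin φ₂ = 36.0 × sin 69° / sin 57°
V₂ = 36.0 × 0.9336/0.8387 = 40.1 m s⁻¹

40.1 m s⁻¹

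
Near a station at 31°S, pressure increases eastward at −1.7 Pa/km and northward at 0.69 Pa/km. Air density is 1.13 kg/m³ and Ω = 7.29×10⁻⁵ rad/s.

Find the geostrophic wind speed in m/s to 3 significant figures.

21.6 m/s

Coriolis parameter at 31°S:
f = 2Ω sin φ = 2 × 7.29×10⁻⁵ × sin 31° = 7.51×10⁻⁵ s⁻¹
In the Southern Hemisphere f is negative: f = −7.51×10⁻⁵ s⁻¹.
Component geostrophic relations (x east, y north):
u_g = −(1/(fρ)) ∂P/∂y,  v_g = (1/(fρ)) ∂P/∂x
u_g = −(0.69×10⁻³)/(−7.51×10⁻⁵ × 1.13) = 8.13 m/s;  v_g = (−1.7×10⁻³)/(−7.51×10⁻⁵ × 1.13) = 20.0 m/s
|V_g| = √(u_g² + v_g²) = 21.6 m/s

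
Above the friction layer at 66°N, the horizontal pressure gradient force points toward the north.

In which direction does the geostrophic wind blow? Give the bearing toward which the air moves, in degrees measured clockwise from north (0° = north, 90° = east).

090°

The pressure-gradient force points toward the north (bearing 000°).
Geostrophic balance: in the Northern Hemisphere the Coriolis force deflects motion to the right, so the geostrophic wind blows 90° to the right of the pressure-gradient force (low pressure on the left).
Rotating 000° by 90° clockwise gives 090° — the wind blows toward the east.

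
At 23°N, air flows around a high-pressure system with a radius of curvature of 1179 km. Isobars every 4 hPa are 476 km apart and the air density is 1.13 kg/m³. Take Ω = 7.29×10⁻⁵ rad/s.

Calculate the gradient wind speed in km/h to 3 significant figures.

Coriolis parameter at 23°N:
f = 2Ω sin φ = 2 × 7.29×10⁻⁵ × sin 23° = 5.70×10⁻⁵ s⁻¹
Pressure gradient: |∂P/∂n| = 400 Pa / 476000 m = 8.40×10⁻⁴ Pa/m
Geostrophic speed: V_g = |∂P/∂n|/(fρ) = 8.40×10⁻⁴/(5.70×10⁻⁵ × 1.13) = 13.1 m/s
Around a high, pressure-gradient force acts outward with centrifugal, so Coriolis balances both:
fV = (1/ρ)|∂P/∂n| + V²/R  →  V² − fR·V + fR·V_g = 0
With fR = 5.70×10⁻⁵ × 1179×10³ m = 67.2 m/s:
V = [fR − √((fR)² − 4 fR V_g)]/2 = [67.2 − √(67.2² − 4×67.2×13.1)]/2 = 17.7 m/s
Supergeostrophic (V > V_g = 13.1 m/s), as expected around a high.
Converting: 17.7 m/s × 3.6 = 63.9 km/h

63.9 km/h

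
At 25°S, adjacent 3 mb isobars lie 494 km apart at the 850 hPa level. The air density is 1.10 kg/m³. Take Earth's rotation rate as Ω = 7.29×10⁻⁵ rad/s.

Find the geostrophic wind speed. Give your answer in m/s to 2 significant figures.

Coriolis parameter at 25°S:
f = 2Ω sin φ = 2 × 7.29×10⁻⁵ × sin 25° = 6.16×10⁻⁵ s⁻¹
Pressure gradient: |∂P/∂n| = 300 Pa / 494000 m = 6.07×10⁻⁴ Pa/m
Geostrophic balance (pressure-gradient force = Coriolis force):
V_g = (1/(fρ)) |∂P/∂n| = 6.07×10⁻⁴ / (6.16×10⁻⁵ × 1.10) = 8.96 m/s

9.0 m/s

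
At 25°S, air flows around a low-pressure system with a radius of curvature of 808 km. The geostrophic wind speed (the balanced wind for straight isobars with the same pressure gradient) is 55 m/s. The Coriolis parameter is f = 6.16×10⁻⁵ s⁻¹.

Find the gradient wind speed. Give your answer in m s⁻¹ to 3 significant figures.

33.1 m s⁻¹

Around a low, centrifugal force acts outward with Coriolis, so pressure-gradient force balances both:
(1/ρ)|∂P/∂n| = fV + V²/R  →  V² + fR·V − fR·V_g = 0
With fR = 6.16×10⁻⁵ × 808×10³ m = 49.8 m/s:
V = [−fR + √((fR)² + 4 fR V_g)]/2 = [−49.8 + √(49.8² + 4×49.8×55)]/2 = 33.1 m/s
Subgeostrophic (V < V_g = 55 m/s), as expected around a low.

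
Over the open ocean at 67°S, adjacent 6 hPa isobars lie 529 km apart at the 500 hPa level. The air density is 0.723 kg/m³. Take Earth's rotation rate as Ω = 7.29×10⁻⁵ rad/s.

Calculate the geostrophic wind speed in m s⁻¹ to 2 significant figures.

Coriolis parameter at 67°S:
f = 2Ω sin φ = 2 × 7.29×10⁻⁵ × sin 67° = 1.34×10⁻⁴ s⁻¹
Pressure gradient: |∂P/∂n| = 600 Pa / 529000 m = 1.13×10⁻³ Pa/m
Geostrophic balance (pressure-gradient force = Coriolis force):
V_g = (1/(fρ)) |∂P/∂n| = 1.13×10⁻³ / (1.34×10⁻⁴ × 0.723) = 11.7 m/s

12 m s⁻¹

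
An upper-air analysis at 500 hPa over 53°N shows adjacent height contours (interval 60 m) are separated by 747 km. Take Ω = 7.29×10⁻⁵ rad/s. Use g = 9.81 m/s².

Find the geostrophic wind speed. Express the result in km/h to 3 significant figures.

24.4 km/h

Coriolis parameter at 53°N:
f = 2Ω sin φ = 2 × 7.29×10⁻⁵ × sin 53° = 1.16×10⁻⁴ s⁻¹
Height gradient: |∂Z/∂n| = 60 m / 747000 m = 8.03×10⁻⁵
On a pressure surface, geostrophic balance gives V_g = (g/f)|∂Z/∂n|:
V_g = 9.81 × 8.03×10⁻⁵ / 1.16×10⁻⁴ = 6.77 m/s
Converting: 6.77 m/s × 3.6 = 24.4 km/h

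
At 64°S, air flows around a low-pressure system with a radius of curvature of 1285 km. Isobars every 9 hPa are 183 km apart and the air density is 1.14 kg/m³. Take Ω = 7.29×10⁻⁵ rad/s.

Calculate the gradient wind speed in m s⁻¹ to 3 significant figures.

Coriolis parameter at 64°S:
f = 2Ω sin φ = 2 × 7.29×10⁻⁵ × sin 64° = 1.31×10⁻⁴ s⁻¹
Pressure gradient: |∂P/∂n| = 900 Pa / 183000 m = 4.92×10⁻³ Pa/m
Geostrophic speed: V_g = |∂P/∂n|/(fρ) = 4.92×10⁻³/(1.31×10⁻⁴ × 1.14) = 32.9 m/s
Around a low, centrifugal force acts outward with Coriolis, so pressure-gradient force balances both:
(1/ρ)|∂P/∂n| = fV + V²/R  →  V² + fR·V − fR·V_g = 0
With fR = 1.31×10⁻⁴ × 1285×10³ m = 168 m/s:
V = [−fR + √((fR)² + 4 fR V_g)]/2 = [−168 + √(168² + 4×168×32.9)]/2 = 28.2 m/s
Subgeostrophic (V < V_g = 32.9 m/s), as expected around a low.

28.2 m s⁻¹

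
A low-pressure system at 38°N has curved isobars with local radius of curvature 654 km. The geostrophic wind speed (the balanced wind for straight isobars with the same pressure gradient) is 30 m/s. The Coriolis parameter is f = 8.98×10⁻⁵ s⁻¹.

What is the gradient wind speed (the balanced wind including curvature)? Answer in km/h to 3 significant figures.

Around a low, centrifugal force acts outward with Coriolis, so pressure-gradient force balances both:
(1/ρ)|∂P/∂n| = fV + V²/R  →  V² + fR·V − fR·V_g = 0
With fR = 8.98×10⁻⁵ × 654×10³ m = 58.7 m/s:
V = [−fR + √((fR)² + 4 fR V_g)]/2 = [−58.7 + √(58.7² + 4×58.7×30)]/2 = 21.9 m/s
Subgeostrophic (V < V_g = 30 m/s), as expected around a low.
Converting: 21.9 m/s × 3.6 = 78.7 km/h

78.7 km/h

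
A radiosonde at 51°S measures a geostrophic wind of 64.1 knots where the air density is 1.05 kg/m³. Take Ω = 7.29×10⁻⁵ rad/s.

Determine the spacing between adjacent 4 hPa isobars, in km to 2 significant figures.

Coriolis parameter at 51°S:
f = 2Ω sin φ = 2 × 7.29×10⁻⁵ × sin 51° = 1.13×10⁻⁴ s⁻¹
Wind speed in SI: 64.1 knots = 33.0 m/s
Geostrophic balance rearranged: |∂P/∂n| = f ρ V_g
|∂P/∂n| = 1.13×10⁻⁴ × 1.05 × 33.0 = 3.92×10⁻³ Pa/m
Isobar spacing: Δn = ΔP/|∂P/∂n| = 400 Pa / 3.92×10⁻³ Pa/m = 101956 m ≈ 100 km

100 km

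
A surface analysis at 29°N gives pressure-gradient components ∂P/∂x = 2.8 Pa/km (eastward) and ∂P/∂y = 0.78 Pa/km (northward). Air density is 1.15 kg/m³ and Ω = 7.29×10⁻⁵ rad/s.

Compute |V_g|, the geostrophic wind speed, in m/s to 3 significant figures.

35.8 m/s

Coriolis parameter at 29°N:
f = 2Ω sin φ = 2 × 7.29×10⁻⁵ × sin 29° = 7.07×10⁻⁵ s⁻¹
Component geostrophic relations (x east, y north):
u_g = −(1/(fρ)) ∂P/∂y,  v_g = (1/(fρ)) ∂P/∂x
u_g = −(0.78×10⁻³)/(7.07×10⁻⁵ × 1.15) = −9.60 m/s;  v_g = (2.8×10⁻³)/(7.07×10⁻⁵ × 1.15) = 34.4 m/s
|V_g| = √(u_g² + v_g²) = 35.8 m/s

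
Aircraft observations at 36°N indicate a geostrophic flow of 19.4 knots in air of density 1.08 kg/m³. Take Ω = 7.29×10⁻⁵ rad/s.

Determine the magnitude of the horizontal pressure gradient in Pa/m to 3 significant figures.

9.24×10⁻⁴ Pa/m

Coriolis parameter at 36°N:
f = 2Ω sin φ = 2 × 7.29×10⁻⁵ × sin 36° = 8.57×10⁻⁵ s⁻¹
Wind speed in SI: 19.4 knots = 9.98 m/s
Geostrophic balance rearranged: |∂P/∂n| = f ρ V_g
|∂P/∂n| = 8.57×10⁻⁵ × 1.08 × 9.98 = 9.24×10⁻⁴ Pa/m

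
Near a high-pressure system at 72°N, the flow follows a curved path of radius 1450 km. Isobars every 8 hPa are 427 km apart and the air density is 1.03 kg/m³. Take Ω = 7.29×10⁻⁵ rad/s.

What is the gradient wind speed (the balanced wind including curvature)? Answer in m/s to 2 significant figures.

14 m/s

Coriolis parameter at 72°N:
f = 2Ω sin φ = 2 × 7.29×10⁻⁵ × sin 72° = 1.39×10⁻⁴ s⁻¹
Pressure gradient: |∂P/∂n| = 800 Pa / 427000 m = 1.87×10⁻³ Pa/m
Geostrophic speed: V_g = |∂P/∂n|/(fρ) = 1.87×10⁻³/(1.39×10⁻⁴ × 1.03) = 13.1 m/s
Around a high, pressure-gradient force acts outward with centrifugal, so Coriolis balances both:
fV = (1/ρ)|∂P/∂n| + V²/R  →  V² − fR·V + fR·V_g = 0
With fR = 1.39×10⁻⁴ × 1450×10³ m = 201 m/s:
V = [fR − √((fR)² − 4 fR V_g)]/2 = [201 − √(201² − 4×201×13.1)]/2 = 14.1 m/s
Supergeostrophic (V > V_g = 13.1 m/s), as expected around a high.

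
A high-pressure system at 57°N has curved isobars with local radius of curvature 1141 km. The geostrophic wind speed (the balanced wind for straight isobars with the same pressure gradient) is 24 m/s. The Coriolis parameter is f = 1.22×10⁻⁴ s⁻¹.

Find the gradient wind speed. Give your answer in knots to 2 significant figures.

Around a high, pressure-gradient force acts outward with centrifugal, so Coriolis balances both:
fV = (1/ρ)|∂P/∂n| + V²/R  →  V² − fR·V + fR·V_g = 0
With fR = 1.22×10⁻⁴ × 1141×10³ m = 139 m/s:
V = [fR − √((fR)² − 4 fR V_g)]/2 = [139 − √(139² − 4×139×24)]/2 = 30.8 m/s
Supergeostrophic (V > V_g = 24 m/s), as expected around a high.
Converting: 30.8 m/s × 1.944 = 60 knots

60 knots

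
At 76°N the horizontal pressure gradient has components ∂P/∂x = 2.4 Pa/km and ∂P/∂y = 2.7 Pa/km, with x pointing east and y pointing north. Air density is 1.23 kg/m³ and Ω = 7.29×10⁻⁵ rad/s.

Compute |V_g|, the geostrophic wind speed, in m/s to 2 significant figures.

21 m/s

Coriolis parameter at 76°N:
f = 2Ω sin φ = 2 × 7.29×10⁻⁵ × sin 76° = 1.41×10⁻⁴ s⁻¹
Component geostrophic relations (x east, y north):
u_g = −(1/(fρ)) ∂P/∂y,  v_g = (1/(fρ)) ∂P/∂x
u_g = −(2.7×10⁻³)/(1.41×10⁻⁴ × 1.23) = −15.5 m/s;  v_g = (2.4×10⁻³)/(1.41×10⁻⁴ × 1.23) = 13.8 m/s
|V_g| = √(u_g² + v_g²) = 20.8 m/s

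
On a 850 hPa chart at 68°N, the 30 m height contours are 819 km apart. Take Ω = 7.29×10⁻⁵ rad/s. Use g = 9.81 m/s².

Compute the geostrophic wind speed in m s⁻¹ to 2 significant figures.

Coriolis parameter at 68°N:
f = 2Ω sin φ = 2 × 7.29×10⁻⁵ × sin 68° = 1.35×10⁻⁴ s⁻¹
Height gradient: |∂Z/∂n| = 30 m / 819000 m = 3.66×10⁻⁵
On a pressure surface, geostrophic balance gives V_g = (g/f)|∂Z/∂n|:
V_g = 9.81 × 3.66×10⁻⁵ / 1.35×10⁻⁴ = 2.66 m/s

2.7 m s⁻¹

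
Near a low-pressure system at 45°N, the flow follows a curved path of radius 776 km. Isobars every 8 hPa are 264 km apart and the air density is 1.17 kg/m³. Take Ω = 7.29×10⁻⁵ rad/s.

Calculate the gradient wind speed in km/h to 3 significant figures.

72.3 km/h

Coriolis parameter at 45°N:
f = 2Ω sin φ = 2 × 7.29×10⁻⁵ × sin 45° = 1.03×10⁻⁴ s⁻¹
Pressure gradient: |∂P/∂n| = 800 Pa / 264000 m = 3.03×10⁻³ Pa/m
Geostrophic speed: V_g = |∂P/∂n|/(fρ) = 3.03×10⁻³/(1.03×10⁻⁴ × 1.17) = 25.1 m/s
Around a low, centrifugal force acts outward with Coriolis, so pressure-gradient force balances both:
(1/ρ)|∂P/∂n| = fV + V²/R  →  V² + fR·V − fR·V_g = 0
With fR = 1.03×10⁻⁴ × 776×10³ m = 80.0 m/s:
V = [−fR + √((fR)² + 4 fR V_g)]/2 = [−80.0 + √(80.0² + 4×80.0×25.1)]/2 = 20.1 m/s
Subgeostrophic (V < V_g = 25.1 m/s), as expected around a low.
Converting: 20.1 m/s × 3.6 = 72.3 km/h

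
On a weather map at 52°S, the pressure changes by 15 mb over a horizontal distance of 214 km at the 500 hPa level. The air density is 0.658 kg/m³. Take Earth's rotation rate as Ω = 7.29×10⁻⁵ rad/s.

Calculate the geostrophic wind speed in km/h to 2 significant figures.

Coriolis parameter at 52°S:
f = 2Ω sin φ = 2 × 7.29×10⁻⁵ × sin 52° = 1.15×10⁻⁴ s⁻¹
Pressure gradient: |∂P/∂n| = 1500 Pa / 214000 m = 7.01×10⁻³ Pa/m
Geostrophic balance (pressure-gradient force = Coriolis force):
V_g = (1/(fρ)) |∂P/∂n| = 7.01×10⁻³ / (1.15×10⁻⁴ × 0.658) = 92.7 m/s
Converting: 92.7 m/s × 3.6 = 330 km/h

330 km/h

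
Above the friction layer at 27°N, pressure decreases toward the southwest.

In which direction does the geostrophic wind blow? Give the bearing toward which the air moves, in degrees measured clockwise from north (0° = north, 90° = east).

315°

The pressure-gradient force points toward the southwest (bearing 225°).
Geostrophic balance: in the Northern Hemisphere the Coriolis force deflects motion to the right, so the geostrophic wind blows 90° to the right of the pressure-gradient force (low pressure on the left).
Rotating 225° by 90° clockwise gives 315° — the wind blows toward the northwest.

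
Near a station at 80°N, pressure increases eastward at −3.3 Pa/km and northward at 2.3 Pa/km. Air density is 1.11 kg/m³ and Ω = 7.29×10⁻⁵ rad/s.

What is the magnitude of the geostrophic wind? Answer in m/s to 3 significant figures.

25.2 m/s

Coriolis parameter at 80°N:
f = 2Ω sin φ = 2 × 7.29×10⁻⁵ × sin 80° = 1.44×10⁻⁴ s⁻¹
Component geostrophic relations (x east, y north):
u_g = −(1/(fρ)) ∂P/∂y,  v_g = (1/(fρ)) ∂P/∂x
u_g = −(2.3×10⁻³)/(1.44×10⁻⁴ × 1.11) = −14.4 m/s;  v_g = (−3.3×10⁻³)/(1.44×10⁻⁴ × 1.11) = −20.7 m/s
|V_g| = √(u_g² + v_g²) = 25.2 m/s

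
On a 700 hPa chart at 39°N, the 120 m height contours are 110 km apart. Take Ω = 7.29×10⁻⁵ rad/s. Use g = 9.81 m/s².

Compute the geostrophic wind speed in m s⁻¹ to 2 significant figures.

120 m s⁻¹

Coriolis parameter at 39°N:
f = 2Ω sin φ = 2 × 7.29×10⁻⁵ × sin 39° = 9.18×10⁻⁵ s⁻¹
Height gradient: |∂Z/∂n| = 120 m / 110000 m = 1.09×10⁻³
On a pressure surface, geostrophic balance gives V_g = (g/f)|∂Z/∂n|:
V_g = 9.81 × 1.09×10⁻³ / 9.18×10⁻⁵ = 117 m/s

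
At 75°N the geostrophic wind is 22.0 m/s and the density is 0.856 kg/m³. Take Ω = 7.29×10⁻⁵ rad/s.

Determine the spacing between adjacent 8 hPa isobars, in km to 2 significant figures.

Coriolis parameter at 75°N:
f = 2Ω sin φ = 2 × 7.29×10⁻⁵ × sin 75° = 1.41×10⁻⁴ s⁻¹
Geostrophic balance rearranged: |∂P/∂n| = f ρ V_g
|∂P/∂n| = 1.41×10⁻⁴ × 0.856 × 22.0 = 2.65×10⁻³ Pa/m
Isobar spacing: Δn = ΔP/|∂P/∂n| = 800 Pa / 2.65×10⁻³ Pa/m = 301642 m ≈ 300 km

300 km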